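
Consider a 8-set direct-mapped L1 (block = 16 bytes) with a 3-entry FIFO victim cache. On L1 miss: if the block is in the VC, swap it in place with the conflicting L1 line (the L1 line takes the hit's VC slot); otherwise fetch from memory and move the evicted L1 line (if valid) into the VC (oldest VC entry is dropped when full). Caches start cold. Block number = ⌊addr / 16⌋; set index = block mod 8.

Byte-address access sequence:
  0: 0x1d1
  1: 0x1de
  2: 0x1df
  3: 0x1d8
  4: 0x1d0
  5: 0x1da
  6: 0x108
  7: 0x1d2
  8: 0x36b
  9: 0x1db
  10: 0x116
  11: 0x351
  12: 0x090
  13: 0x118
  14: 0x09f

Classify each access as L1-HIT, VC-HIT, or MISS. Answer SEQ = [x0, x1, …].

SEQ = [MISS, L1-HIT, L1-HIT, L1-HIT, L1-HIT, L1-HIT, MISS, L1-HIT, MISS, L1-HIT, MISS, MISS, MISS, VC-HIT, VC-HIT]

0: 0x1d1 (blk 29, set 5) → MISS  vc=[]
1: 0x1de (blk 29, set 5) → L1-HIT  vc=[]
2: 0x1df (blk 29, set 5) → L1-HIT  vc=[]
3: 0x1d8 (blk 29, set 5) → L1-HIT  vc=[]
4: 0x1d0 (blk 29, set 5) → L1-HIT  vc=[]
5: 0x1da (blk 29, set 5) → L1-HIT  vc=[]
6: 0x108 (blk 16, set 0) → MISS  vc=[]
7: 0x1d2 (blk 29, set 5) → L1-HIT  vc=[]
8: 0x36b (blk 54, set 6) → MISS  vc=[]
9: 0x1db (blk 29, set 5) → L1-HIT  vc=[]
10: 0x116 (blk 17, set 1) → MISS  vc=[]
11: 0x351 (blk 53, set 5) → MISS  vc=[29]
12: 0x90 (blk 9, set 1) → MISS  vc=[29, 17]
13: 0x118 (blk 17, set 1) → VC-HIT  vc=[29, 9]
14: 0x9f (blk 9, set 1) → VC-HIT  vc=[29, 17]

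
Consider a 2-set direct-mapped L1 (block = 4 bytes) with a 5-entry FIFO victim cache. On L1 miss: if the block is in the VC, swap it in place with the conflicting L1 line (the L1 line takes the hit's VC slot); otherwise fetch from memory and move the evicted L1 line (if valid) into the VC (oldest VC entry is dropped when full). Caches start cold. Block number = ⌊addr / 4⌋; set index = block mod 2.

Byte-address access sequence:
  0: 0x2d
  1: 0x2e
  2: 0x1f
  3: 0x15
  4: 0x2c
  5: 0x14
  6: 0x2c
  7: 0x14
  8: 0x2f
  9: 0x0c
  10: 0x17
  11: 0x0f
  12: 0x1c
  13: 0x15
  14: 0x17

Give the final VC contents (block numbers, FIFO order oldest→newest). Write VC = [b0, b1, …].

0: 0x2d (blk 11, set 1) → MISS  vc=[]
1: 0x2e (blk 11, set 1) → L1-HIT  vc=[]
2: 0x1f (blk 7, set 1) → MISS  vc=[11]
3: 0x15 (blk 5, set 1) → MISS  vc=[11, 7]
4: 0x2c (blk 11, set 1) → VC-HIT  vc=[5, 7]
5: 0x14 (blk 5, set 1) → VC-HIT  vc=[11, 7]
6: 0x2c (blk 11, set 1) → VC-HIT  vc=[5, 7]
7: 0x14 (blk 5, set 1) → VC-HIT  vc=[11, 7]
8: 0x2f (blk 11, set 1) → VC-HIT  vc=[5, 7]
9: 0xc (blk 3, set 1) → MISS  vc=[5, 7, 11]
10: 0x17 (blk 5, set 1) → VC-HIT  vc=[3, 7, 11]
11: 0xf (blk 3, set 1) → VC-HIT  vc=[5, 7, 11]
12: 0x1c (blk 7, set 1) → VC-HIT  vc=[5, 3, 11]
13: 0x15 (blk 5, set 1) → VC-HIT  vc=[7, 3, 11]
14: 0x17 (blk 5, set 1) → L1-HIT  vc=[7, 3, 11]

VC = [7, 3, 11]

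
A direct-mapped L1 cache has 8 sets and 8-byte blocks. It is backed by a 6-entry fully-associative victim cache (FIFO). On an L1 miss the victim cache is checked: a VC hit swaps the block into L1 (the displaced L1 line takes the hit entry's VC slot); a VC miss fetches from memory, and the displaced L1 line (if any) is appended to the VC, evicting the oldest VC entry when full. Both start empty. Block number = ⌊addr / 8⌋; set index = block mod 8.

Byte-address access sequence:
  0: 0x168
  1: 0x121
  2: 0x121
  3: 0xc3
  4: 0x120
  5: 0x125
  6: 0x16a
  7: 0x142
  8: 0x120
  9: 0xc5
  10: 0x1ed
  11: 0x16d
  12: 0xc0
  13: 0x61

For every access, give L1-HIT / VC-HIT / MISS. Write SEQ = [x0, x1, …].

SEQ = [MISS, MISS, L1-HIT, MISS, L1-HIT, L1-HIT, L1-HIT, MISS, L1-HIT, VC-HIT, MISS, VC-HIT, L1-HIT, MISS]

  [0] addr=0x168 blk=45 s=5: MISS | VC []
  [1] addr=0x121 blk=36 s=4: MISS | VC []
  [2] addr=0x121 blk=36 s=4: L1-HIT | VC []
  [3] addr=0xc3 blk=24 s=0: MISS | VC []
  [4] addr=0x120 blk=36 s=4: L1-HIT | VC []
  [5] addr=0x125 blk=36 s=4: L1-HIT | VC []
  [6] addr=0x16a blk=45 s=5: L1-HIT | VC []
  [7] addr=0x142 blk=40 s=0: MISS | VC [24]
  [8] addr=0x120 blk=36 s=4: L1-HIT | VC [24]
  [9] addr=0xc5 blk=24 s=0: VC-HIT | VC [40]
  [10] addr=0x1ed blk=61 s=5: MISS | VC [40, 45]
  [11] addr=0x16d blk=45 s=5: VC-HIT | VC [40, 61]
  [12] addr=0xc0 blk=24 s=0: L1-HIT | VC [40, 61]
  [13] addr=0x61 blk=12 s=4: MISS | VC [40, 61, 36]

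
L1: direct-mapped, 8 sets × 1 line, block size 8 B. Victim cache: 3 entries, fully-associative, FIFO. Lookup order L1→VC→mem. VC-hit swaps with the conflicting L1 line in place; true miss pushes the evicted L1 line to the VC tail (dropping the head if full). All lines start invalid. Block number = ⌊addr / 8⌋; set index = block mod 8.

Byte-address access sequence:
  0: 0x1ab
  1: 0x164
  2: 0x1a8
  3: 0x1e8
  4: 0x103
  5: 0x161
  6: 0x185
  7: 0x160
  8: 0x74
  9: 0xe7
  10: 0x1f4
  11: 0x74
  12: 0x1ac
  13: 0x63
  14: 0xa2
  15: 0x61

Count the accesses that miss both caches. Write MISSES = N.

  [0] addr=0x1ab blk=53 s=5: MISS | VC []
  [1] addr=0x164 blk=44 s=4: MISS | VC []
  [2] addr=0x1a8 blk=53 s=5: L1-HIT | VC []
  [3] addr=0x1e8 blk=61 s=5: MISS | VC [53]
  [4] addr=0x103 blk=32 s=0: MISS | VC [53]
  [5] addr=0x161 blk=44 s=4: L1-HIT | VC [53]
  [6] addr=0x185 blk=48 s=0: MISS | VC [53, 32]
  [7] addr=0x160 blk=44 s=4: L1-HIT | VC [53, 32]
  [8] addr=0x74 blk=14 s=6: MISS | VC [53, 32]
  [9] addr=0xe7 blk=28 s=4: MISS | VC [53, 32, 44]
  [10] addr=0x1f4 blk=62 s=6: MISS | VC [32, 44, 14]
  [11] addr=0x74 blk=14 s=6: VC-HIT | VC [32, 44, 62]
  [12] addr=0x1ac blk=53 s=5: MISS | VC [44, 62, 61]
  [13] addr=0x63 blk=12 s=4: MISS | VC [62, 61, 28]
  [14] addr=0xa2 blk=20 s=4: MISS | VC [61, 28, 12]
  [15] addr=0x61 blk=12 s=4: VC-HIT | VC [61, 28, 20]

MISSES = 11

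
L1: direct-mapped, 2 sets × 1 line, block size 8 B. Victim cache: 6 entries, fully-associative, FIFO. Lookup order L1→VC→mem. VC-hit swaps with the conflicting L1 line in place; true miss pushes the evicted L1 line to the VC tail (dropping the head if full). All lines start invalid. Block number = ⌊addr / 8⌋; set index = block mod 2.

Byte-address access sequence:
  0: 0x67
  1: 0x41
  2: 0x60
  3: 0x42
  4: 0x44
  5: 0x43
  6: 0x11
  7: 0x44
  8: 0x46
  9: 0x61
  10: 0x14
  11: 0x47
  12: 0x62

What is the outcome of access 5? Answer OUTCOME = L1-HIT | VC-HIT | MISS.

0: 0x67 (blk 12, set 0) → MISS  vc=[]
1: 0x41 (blk 8, set 0) → MISS  vc=[12]
2: 0x60 (blk 12, set 0) → VC-HIT  vc=[8]
3: 0x42 (blk 8, set 0) → VC-HIT  vc=[12]
4: 0x44 (blk 8, set 0) → L1-HIT  vc=[12]
5: 0x43 (blk 8, set 0) → L1-HIT  vc=[12]
6: 0x11 (blk 2, set 0) → MISS  vc=[12, 8]
7: 0x44 (blk 8, set 0) → VC-HIT  vc=[12, 2]
8: 0x46 (blk 8, set 0) → L1-HIT  vc=[12, 2]
9: 0x61 (blk 12, set 0) → VC-HIT  vc=[8, 2]
10: 0x14 (blk 2, set 0) → VC-HIT  vc=[8, 12]
11: 0x47 (blk 8, set 0) → VC-HIT  vc=[2, 12]
12: 0x62 (blk 12, set 0) → VC-HIT  vc=[2, 8]

OUTCOME = L1-HIT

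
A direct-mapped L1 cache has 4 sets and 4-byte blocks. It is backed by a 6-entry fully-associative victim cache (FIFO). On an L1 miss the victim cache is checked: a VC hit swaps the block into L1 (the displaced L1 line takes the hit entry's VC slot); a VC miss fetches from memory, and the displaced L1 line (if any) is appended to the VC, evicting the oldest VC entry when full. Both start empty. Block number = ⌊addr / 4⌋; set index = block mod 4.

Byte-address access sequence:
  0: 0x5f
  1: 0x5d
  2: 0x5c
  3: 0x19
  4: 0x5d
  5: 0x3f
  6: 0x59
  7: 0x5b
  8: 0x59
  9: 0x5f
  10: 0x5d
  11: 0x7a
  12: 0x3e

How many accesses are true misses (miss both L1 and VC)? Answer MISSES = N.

MISSES = 5

  [0] addr=0x5f blk=23 s=3: MISS | VC []
  [1] addr=0x5d blk=23 s=3: L1-HIT | VC []
  [2] addr=0x5c blk=23 s=3: L1-HIT | VC []
  [3] addr=0x19 blk=6 s=2: MISS | VC []
  [4] addr=0x5d blk=23 s=3: L1-HIT | VC []
  [5] addr=0x3f blk=15 s=3: MISS | VC [23]
  [6] addr=0x59 blk=22 s=2: MISS | VC [23, 6]
  [7] addr=0x5b blk=22 s=2: L1-HIT | VC [23, 6]
  [8] addr=0x59 blk=22 s=2: L1-HIT | VC [23, 6]
  [9] addr=0x5f blk=23 s=3: VC-HIT | VC [15, 6]
  [10] addr=0x5d blk=23 s=3: L1-HIT | VC [15, 6]
  [11] addr=0x7a blk=30 s=2: MISS | VC [15, 6, 22]
  [12] addr=0x3e blk=15 s=3: VC-HIT | VC [23, 6, 22]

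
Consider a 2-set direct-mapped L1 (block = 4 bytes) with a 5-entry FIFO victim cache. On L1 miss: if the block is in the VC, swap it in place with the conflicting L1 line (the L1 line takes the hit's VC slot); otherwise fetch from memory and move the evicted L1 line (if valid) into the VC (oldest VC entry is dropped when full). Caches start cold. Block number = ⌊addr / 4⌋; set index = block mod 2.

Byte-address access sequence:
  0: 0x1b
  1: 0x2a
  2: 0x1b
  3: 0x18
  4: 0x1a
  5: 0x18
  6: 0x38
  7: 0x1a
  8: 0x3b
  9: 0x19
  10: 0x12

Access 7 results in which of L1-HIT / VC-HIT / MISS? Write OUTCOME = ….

OUTCOME = VC-HIT

#0 0x1b→b6/s0 MISS; vc=[]
#1 0x2a→b10/s0 MISS; vc=[6]
#2 0x1b→b6/s0 VC-HIT; vc=[10]
#3 0x18→b6/s0 L1-HIT; vc=[10]
#4 0x1a→b6/s0 L1-HIT; vc=[10]
#5 0x18→b6/s0 L1-HIT; vc=[10]
#6 0x38→b14/s0 MISS; vc=[10,6]
#7 0x1a→b6/s0 VC-HIT; vc=[10,14]
#8 0x3b→b14/s0 VC-HIT; vc=[10,6]
#9 0x19→b6/s0 VC-HIT; vc=[10,14]
#10 0x12→b4/s0 MISS; vc=[10,14,6]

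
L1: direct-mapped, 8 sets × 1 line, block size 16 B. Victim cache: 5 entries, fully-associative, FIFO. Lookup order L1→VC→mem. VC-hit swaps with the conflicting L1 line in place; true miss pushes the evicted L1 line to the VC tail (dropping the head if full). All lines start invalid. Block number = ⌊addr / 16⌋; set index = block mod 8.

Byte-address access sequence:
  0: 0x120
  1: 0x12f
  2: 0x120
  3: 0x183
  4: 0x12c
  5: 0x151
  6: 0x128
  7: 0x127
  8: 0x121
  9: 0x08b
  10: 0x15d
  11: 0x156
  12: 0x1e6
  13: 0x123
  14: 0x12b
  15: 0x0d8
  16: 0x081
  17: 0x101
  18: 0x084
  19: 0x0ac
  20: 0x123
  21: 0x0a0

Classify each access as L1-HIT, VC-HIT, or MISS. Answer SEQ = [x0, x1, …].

0: 0x120 (blk 18, set 2) → MISS  vc=[]
1: 0x12f (blk 18, set 2) → L1-HIT  vc=[]
2: 0x120 (blk 18, set 2) → L1-HIT  vc=[]
3: 0x183 (blk 24, set 0) → MISS  vc=[]
4: 0x12c (blk 18, set 2) → L1-HIT  vc=[]
5: 0x151 (blk 21, set 5) → MISS  vc=[]
6: 0x128 (blk 18, set 2) → L1-HIT  vc=[]
7: 0x127 (blk 18, set 2) → L1-HIT  vc=[]
8: 0x121 (blk 18, set 2) → L1-HIT  vc=[]
9: 0x8b (blk 8, set 0) → MISS  vc=[24]
10: 0x15d (blk 21, set 5) → L1-HIT  vc=[24]
11: 0x156 (blk 21, set 5) → L1-HIT  vc=[24]
12: 0x1e6 (blk 30, set 6) → MISS  vc=[24]
13: 0x123 (blk 18, set 2) → L1-HIT  vc=[24]
14: 0x12b (blk 18, set 2) → L1-HIT  vc=[24]
15: 0xd8 (blk 13, set 5) → MISS  vc=[24, 21]
16: 0x81 (blk 8, set 0) → L1-HIT  vc=[24, 21]
17: 0x101 (blk 16, set 0) → MISS  vc=[24, 21, 8]
18: 0x84 (blk 8, set 0) → VC-HIT  vc=[24, 21, 16]
19: 0xac (blk 10, set 2) → MISS  vc=[24, 21, 16, 18]
20: 0x123 (blk 18, set 2) → VC-HIT  vc=[24, 21, 16, 10]
21: 0xa0 (blk 10, set 2) → VC-HIT  vc=[24, 21, 16, 18]

SEQ = [MISS, L1-HIT, L1-HIT, MISS, L1-HIT, MISS, L1-HIT, L1-HIT, L1-HIT, MISS, L1-HIT, L1-HIT, MISS, L1-HIT, L1-HIT, MISS, L1-HIT, MISS, VC-HIT, MISS, VC-HIT, VC-HIT]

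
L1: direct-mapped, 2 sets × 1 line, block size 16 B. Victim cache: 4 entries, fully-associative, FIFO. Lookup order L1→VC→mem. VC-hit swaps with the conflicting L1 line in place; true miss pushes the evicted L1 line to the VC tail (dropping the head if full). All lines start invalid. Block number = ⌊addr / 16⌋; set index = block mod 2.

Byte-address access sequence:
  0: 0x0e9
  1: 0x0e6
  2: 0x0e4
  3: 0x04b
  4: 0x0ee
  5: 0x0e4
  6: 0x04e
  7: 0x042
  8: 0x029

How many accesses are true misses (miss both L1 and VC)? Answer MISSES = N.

MISSES = 3

0: 0xe9 (blk 14, set 0) → MISS  vc=[]
1: 0xe6 (blk 14, set 0) → L1-HIT  vc=[]
2: 0xe4 (blk 14, set 0) → L1-HIT  vc=[]
3: 0x4b (blk 4, set 0) → MISS  vc=[14]
4: 0xee (blk 14, set 0) → VC-HIT  vc=[4]
5: 0xe4 (blk 14, set 0) → L1-HIT  vc=[4]
6: 0x4e (blk 4, set 0) → VC-HIT  vc=[14]
7: 0x42 (blk 4, set 0) → L1-HIT  vc=[14]
8: 0x29 (blk 2, set 0) → MISS  vc=[14, 4]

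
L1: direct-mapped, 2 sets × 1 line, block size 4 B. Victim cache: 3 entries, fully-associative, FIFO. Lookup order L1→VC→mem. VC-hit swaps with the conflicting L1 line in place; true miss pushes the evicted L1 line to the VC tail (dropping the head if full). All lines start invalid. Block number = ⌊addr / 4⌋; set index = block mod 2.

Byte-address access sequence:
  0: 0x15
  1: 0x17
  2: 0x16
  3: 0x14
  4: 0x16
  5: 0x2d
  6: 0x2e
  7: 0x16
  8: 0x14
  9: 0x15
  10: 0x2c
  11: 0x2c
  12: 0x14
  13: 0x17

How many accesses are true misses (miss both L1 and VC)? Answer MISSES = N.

0: 0x15 (blk 5, set 1) → MISS  vc=[]
1: 0x17 (blk 5, set 1) → L1-HIT  vc=[]
2: 0x16 (blk 5, set 1) → L1-HIT  vc=[]
3: 0x14 (blk 5, set 1) → L1-HIT  vc=[]
4: 0x16 (blk 5, set 1) → L1-HIT  vc=[]
5: 0x2d (blk 11, set 1) → MISS  vc=[5]
6: 0x2e (blk 11, set 1) → L1-HIT  vc=[5]
7: 0x16 (blk 5, set 1) → VC-HIT  vc=[11]
8: 0x14 (blk 5, set 1) → L1-HIT  vc=[11]
9: 0x15 (blk 5, set 1) → L1-HIT  vc=[11]
10: 0x2c (blk 11, set 1) → VC-HIT  vc=[5]
11: 0x2c (blk 11, set 1) → L1-HIT  vc=[5]
12: 0x14 (blk 5, set 1) → VC-HIT  vc=[11]
13: 0x17 (blk 5, set 1) → L1-HIT  vc=[11]

MISSES = 2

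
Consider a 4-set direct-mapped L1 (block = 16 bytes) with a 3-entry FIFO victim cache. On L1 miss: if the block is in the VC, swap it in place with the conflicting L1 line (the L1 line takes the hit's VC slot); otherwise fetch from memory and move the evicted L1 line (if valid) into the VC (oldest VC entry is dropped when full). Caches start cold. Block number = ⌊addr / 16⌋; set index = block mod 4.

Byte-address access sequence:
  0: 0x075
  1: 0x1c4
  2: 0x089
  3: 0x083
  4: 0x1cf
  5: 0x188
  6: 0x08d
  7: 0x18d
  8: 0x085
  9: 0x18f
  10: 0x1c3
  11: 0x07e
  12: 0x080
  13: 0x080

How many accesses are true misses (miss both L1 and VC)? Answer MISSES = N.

MISSES = 4

0: 0x75 (blk 7, set 3) → MISS  vc=[]
1: 0x1c4 (blk 28, set 0) → MISS  vc=[]
2: 0x89 (blk 8, set 0) → MISS  vc=[28]
3: 0x83 (blk 8, set 0) → L1-HIT  vc=[28]
4: 0x1cf (blk 28, set 0) → VC-HIT  vc=[8]
5: 0x188 (blk 24, set 0) → MISS  vc=[8, 28]
6: 0x8d (blk 8, set 0) → VC-HIT  vc=[24, 28]
7: 0x18d (blk 24, set 0) → VC-HIT  vc=[8, 28]
8: 0x85 (blk 8, set 0) → VC-HIT  vc=[24, 28]
9: 0x18f (blk 24, set 0) → VC-HIT  vc=[8, 28]
10: 0x1c3 (blk 28, set 0) → VC-HIT  vc=[8, 24]
11: 0x7e (blk 7, set 3) → L1-HIT  vc=[8, 24]
12: 0x80 (blk 8, set 0) → VC-HIT  vc=[28, 24]
13: 0x80 (blk 8, set 0) → L1-HIT  vc=[28, 24]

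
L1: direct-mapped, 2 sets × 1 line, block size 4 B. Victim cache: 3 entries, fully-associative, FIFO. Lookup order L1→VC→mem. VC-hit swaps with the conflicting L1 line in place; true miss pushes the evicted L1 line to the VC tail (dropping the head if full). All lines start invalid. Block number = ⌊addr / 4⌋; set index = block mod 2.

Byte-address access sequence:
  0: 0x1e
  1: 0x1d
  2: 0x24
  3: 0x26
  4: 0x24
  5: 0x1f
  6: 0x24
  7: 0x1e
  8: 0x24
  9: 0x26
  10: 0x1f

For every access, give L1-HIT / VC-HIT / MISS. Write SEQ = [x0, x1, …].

0: 0x1e (blk 7, set 1) → MISS  vc=[]
1: 0x1d (blk 7, set 1) → L1-HIT  vc=[]
2: 0x24 (blk 9, set 1) → MISS  vc=[7]
3: 0x26 (blk 9, set 1) → L1-HIT  vc=[7]
4: 0x24 (blk 9, set 1) → L1-HIT  vc=[7]
5: 0x1f (blk 7, set 1) → VC-HIT  vc=[9]
6: 0x24 (blk 9, set 1) → VC-HIT  vc=[7]
7: 0x1e (blk 7, set 1) → VC-HIT  vc=[9]
8: 0x24 (blk 9, set 1) → VC-HIT  vc=[7]
9: 0x26 (blk 9, set 1) → L1-HIT  vc=[7]
10: 0x1f (blk 7, set 1) → VC-HIT  vc=[9]

SEQ = [MISS, L1-HIT, MISS, L1-HIT, L1-HIT, VC-HIT, VC-HIT, VC-HIT, VC-HIT, L1-HIT, VC-HIT]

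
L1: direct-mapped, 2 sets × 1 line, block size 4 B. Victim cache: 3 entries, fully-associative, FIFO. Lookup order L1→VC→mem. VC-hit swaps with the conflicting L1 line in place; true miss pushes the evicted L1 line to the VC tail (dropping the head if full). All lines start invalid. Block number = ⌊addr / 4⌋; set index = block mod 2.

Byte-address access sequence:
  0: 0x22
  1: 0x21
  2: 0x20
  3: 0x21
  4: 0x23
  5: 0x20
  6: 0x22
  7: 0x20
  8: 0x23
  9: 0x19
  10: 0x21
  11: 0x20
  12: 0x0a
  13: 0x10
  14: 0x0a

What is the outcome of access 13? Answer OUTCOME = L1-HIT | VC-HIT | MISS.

OUTCOME = MISS

0: 0x22 (blk 8, set 0) → MISS  vc=[]
1: 0x21 (blk 8, set 0) → L1-HIT  vc=[]
2: 0x20 (blk 8, set 0) → L1-HIT  vc=[]
3: 0x21 (blk 8, set 0) → L1-HIT  vc=[]
4: 0x23 (blk 8, set 0) → L1-HIT  vc=[]
5: 0x20 (blk 8, set 0) → L1-HIT  vc=[]
6: 0x22 (blk 8, set 0) → L1-HIT  vc=[]
7: 0x20 (blk 8, set 0) → L1-HIT  vc=[]
8: 0x23 (blk 8, set 0) → L1-HIT  vc=[]
9: 0x19 (blk 6, set 0) → MISS  vc=[8]
10: 0x21 (blk 8, set 0) → VC-HIT  vc=[6]
11: 0x20 (blk 8, set 0) → L1-HIT  vc=[6]
12: 0xa (blk 2, set 0) → MISS  vc=[6, 8]
13: 0x10 (blk 4, set 0) → MISS  vc=[6, 8, 2]
14: 0xa (blk 2, set 0) → VC-HIT  vc=[6, 8, 4]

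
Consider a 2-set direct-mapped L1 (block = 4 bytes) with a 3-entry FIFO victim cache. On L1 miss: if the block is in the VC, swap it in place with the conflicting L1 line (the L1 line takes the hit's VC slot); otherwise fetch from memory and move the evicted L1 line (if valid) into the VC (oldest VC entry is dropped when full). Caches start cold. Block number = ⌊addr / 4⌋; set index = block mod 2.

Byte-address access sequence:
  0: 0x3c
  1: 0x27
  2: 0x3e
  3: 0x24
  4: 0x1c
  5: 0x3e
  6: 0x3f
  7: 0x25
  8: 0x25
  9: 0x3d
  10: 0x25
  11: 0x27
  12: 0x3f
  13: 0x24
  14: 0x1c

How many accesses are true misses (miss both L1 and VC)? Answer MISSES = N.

MISSES = 3

  [0] addr=0x3c blk=15 s=1: MISS | VC []
  [1] addr=0x27 blk=9 s=1: MISS | VC [15]
  [2] addr=0x3e blk=15 s=1: VC-HIT | VC [9]
  [3] addr=0x24 blk=9 s=1: VC-HIT | VC [15]
  [4] addr=0x1c blk=7 s=1: MISS | VC [15, 9]
  [5] addr=0x3e blk=15 s=1: VC-HIT | VC [7, 9]
  [6] addr=0x3f blk=15 s=1: L1-HIT | VC [7, 9]
  [7] addr=0x25 blk=9 s=1: VC-HIT | VC [7, 15]
  [8] addr=0x25 blk=9 s=1: L1-HIT | VC [7, 15]
  [9] addr=0x3d blk=15 s=1: VC-HIT | VC [7, 9]
  [10] addr=0x25 blk=9 s=1: VC-HIT | VC [7, 15]
  [11] addr=0x27 blk=9 s=1: L1-HIT | VC [7, 15]
  [12] addr=0x3f blk=15 s=1: VC-HIT | VC [7, 9]
  [13] addr=0x24 blk=9 s=1: VC-HIT | VC [7, 15]
  [14] addr=0x1c blk=7 s=1: VC-HIT | VC [9, 15]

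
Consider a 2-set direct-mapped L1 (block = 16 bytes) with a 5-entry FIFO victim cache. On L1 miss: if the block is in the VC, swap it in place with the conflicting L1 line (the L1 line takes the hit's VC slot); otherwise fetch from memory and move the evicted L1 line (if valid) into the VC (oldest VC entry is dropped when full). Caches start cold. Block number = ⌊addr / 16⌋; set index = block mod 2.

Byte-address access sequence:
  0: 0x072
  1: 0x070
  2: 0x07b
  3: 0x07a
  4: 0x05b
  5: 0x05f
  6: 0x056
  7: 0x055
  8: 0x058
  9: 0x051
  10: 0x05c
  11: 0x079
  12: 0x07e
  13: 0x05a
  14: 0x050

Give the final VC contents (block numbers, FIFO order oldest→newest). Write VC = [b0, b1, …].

#0 0x72→b7/s1 MISS; vc=[]
#1 0x70→b7/s1 L1-HIT; vc=[]
#2 0x7b→b7/s1 L1-HIT; vc=[]
#3 0x7a→b7/s1 L1-HIT; vc=[]
#4 0x5b→b5/s1 MISS; vc=[7]
#5 0x5f→b5/s1 L1-HIT; vc=[7]
#6 0x56→b5/s1 L1-HIT; vc=[7]
#7 0x55→b5/s1 L1-HIT; vc=[7]
#8 0x58→b5/s1 L1-HIT; vc=[7]
#9 0x51→b5/s1 L1-HIT; vc=[7]
#10 0x5c→b5/s1 L1-HIT; vc=[7]
#11 0x79→b7/s1 VC-HIT; vc=[5]
#12 0x7e→b7/s1 L1-HIT; vc=[5]
#13 0x5a→b5/s1 VC-HIT; vc=[7]
#14 0x50→b5/s1 L1-HIT; vc=[7]

VC = [7]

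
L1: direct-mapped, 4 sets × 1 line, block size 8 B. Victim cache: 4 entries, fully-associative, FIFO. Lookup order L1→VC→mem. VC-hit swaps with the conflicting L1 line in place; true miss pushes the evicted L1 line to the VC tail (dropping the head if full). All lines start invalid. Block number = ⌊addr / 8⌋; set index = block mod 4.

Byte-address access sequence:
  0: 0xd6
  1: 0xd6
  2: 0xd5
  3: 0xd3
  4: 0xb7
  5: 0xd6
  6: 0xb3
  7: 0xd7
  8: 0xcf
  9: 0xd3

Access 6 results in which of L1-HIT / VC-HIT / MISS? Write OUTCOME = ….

OUTCOME = VC-HIT

0: 0xd6 (blk 26, set 2) → MISS  vc=[]
1: 0xd6 (blk 26, set 2) → L1-HIT  vc=[]
2: 0xd5 (blk 26, set 2) → L1-HIT  vc=[]
3: 0xd3 (blk 26, set 2) → L1-HIT  vc=[]
4: 0xb7 (blk 22, set 2) → MISS  vc=[26]
5: 0xd6 (blk 26, set 2) → VC-HIT  vc=[22]
6: 0xb3 (blk 22, set 2) → VC-HIT  vc=[26]
7: 0xd7 (blk 26, set 2) → VC-HIT  vc=[22]
8: 0xcf (blk 25, set 1) → MISS  vc=[22]
9: 0xd3 (blk 26, set 2) → L1-HIT  vc=[22]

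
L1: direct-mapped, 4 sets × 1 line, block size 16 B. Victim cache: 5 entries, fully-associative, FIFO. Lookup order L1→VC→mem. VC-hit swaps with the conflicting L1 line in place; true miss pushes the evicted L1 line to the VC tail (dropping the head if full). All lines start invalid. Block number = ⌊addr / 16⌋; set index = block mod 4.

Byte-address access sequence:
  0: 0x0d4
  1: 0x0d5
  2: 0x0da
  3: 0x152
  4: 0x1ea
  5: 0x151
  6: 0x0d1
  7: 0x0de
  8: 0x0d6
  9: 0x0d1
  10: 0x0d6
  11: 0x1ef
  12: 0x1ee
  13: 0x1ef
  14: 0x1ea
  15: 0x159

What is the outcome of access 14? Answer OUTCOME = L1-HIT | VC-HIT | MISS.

#0 0xd4→b13/s1 MISS; vc=[]
#1 0xd5→b13/s1 L1-HIT; vc=[]
#2 0xda→b13/s1 L1-HIT; vc=[]
#3 0x152→b21/s1 MISS; vc=[13]
#4 0x1ea→b30/s2 MISS; vc=[13]
#5 0x151→b21/s1 L1-HIT; vc=[13]
#6 0xd1→b13/s1 VC-HIT; vc=[21]
#7 0xde→b13/s1 L1-HIT; vc=[21]
#8 0xd6→b13/s1 L1-HIT; vc=[21]
#9 0xd1→b13/s1 L1-HIT; vc=[21]
#10 0xd6→b13/s1 L1-HIT; vc=[21]
#11 0x1ef→b30/s2 L1-HIT; vc=[21]
#12 0x1ee→b30/s2 L1-HIT; vc=[21]
#13 0x1ef→b30/s2 L1-HIT; vc=[21]
#14 0x1ea→b30/s2 L1-HIT; vc=[21]
#15 0x159→b21/s1 VC-HIT; vc=[13]

OUTCOME = L1-HIT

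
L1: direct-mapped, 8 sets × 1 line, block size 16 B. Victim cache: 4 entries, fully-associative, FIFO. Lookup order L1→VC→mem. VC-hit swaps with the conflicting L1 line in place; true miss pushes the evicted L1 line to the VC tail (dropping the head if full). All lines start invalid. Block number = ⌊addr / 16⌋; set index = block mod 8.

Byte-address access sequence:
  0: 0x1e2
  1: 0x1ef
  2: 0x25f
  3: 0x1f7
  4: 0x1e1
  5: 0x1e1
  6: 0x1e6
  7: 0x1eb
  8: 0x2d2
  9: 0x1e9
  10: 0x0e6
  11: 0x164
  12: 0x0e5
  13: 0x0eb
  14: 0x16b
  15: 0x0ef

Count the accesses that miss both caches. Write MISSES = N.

MISSES = 6

  [0] addr=0x1e2 blk=30 s=6: MISS | VC []
  [1] addr=0x1ef blk=30 s=6: L1-HIT | VC []
  [2] addr=0x25f blk=37 s=5: MISS | VC []
  [3] addr=0x1f7 blk=31 s=7: MISS | VC []
  [4] addr=0x1e1 blk=30 s=6: L1-HIT | VC []
  [5] addr=0x1e1 blk=30 s=6: L1-HIT | VC []
  [6] addr=0x1e6 blk=30 s=6: L1-HIT | VC []
  [7] addr=0x1eb blk=30 s=6: L1-HIT | VC []
  [8] addr=0x2d2 blk=45 s=5: MISS | VC [37]
  [9] addr=0x1e9 blk=30 s=6: L1-HIT | VC [37]
  [10] addr=0xe6 blk=14 s=6: MISS | VC [37, 30]
  [11] addr=0x164 blk=22 s=6: MISS | VC [37, 30, 14]
  [12] addr=0xe5 blk=14 s=6: VC-HIT | VC [37, 30, 22]
  [13] addr=0xeb blk=14 s=6: L1-HIT | VC [37, 30, 22]
  [14] addr=0x16b blk=22 s=6: VC-HIT | VC [37, 30, 14]
  [15] addr=0xef blk=14 s=6: VC-HIT | VC [37, 30, 22]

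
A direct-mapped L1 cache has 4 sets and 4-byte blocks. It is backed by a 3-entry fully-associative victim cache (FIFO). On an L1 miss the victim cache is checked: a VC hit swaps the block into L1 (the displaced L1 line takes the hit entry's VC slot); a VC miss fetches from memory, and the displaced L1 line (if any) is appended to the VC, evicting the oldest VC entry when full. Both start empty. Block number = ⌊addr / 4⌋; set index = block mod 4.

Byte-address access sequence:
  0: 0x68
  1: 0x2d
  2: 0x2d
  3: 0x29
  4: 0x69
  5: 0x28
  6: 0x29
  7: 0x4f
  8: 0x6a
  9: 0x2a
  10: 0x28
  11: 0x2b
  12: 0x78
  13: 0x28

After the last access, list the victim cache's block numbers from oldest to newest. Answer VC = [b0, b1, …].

VC = [26, 11, 30]

#0 0x68→b26/s2 MISS; vc=[]
#1 0x2d→b11/s3 MISS; vc=[]
#2 0x2d→b11/s3 L1-HIT; vc=[]
#3 0x29→b10/s2 MISS; vc=[26]
#4 0x69→b26/s2 VC-HIT; vc=[10]
#5 0x28→b10/s2 VC-HIT; vc=[26]
#6 0x29→b10/s2 L1-HIT; vc=[26]
#7 0x4f→b19/s3 MISS; vc=[26,11]
#8 0x6a→b26/s2 VC-HIT; vc=[10,11]
#9 0x2a→b10/s2 VC-HIT; vc=[26,11]
#10 0x28→b10/s2 L1-HIT; vc=[26,11]
#11 0x2b→b10/s2 L1-HIT; vc=[26,11]
#12 0x78→b30/s2 MISS; vc=[26,11,10]
#13 0x28→b10/s2 VC-HIT; vc=[26,11,30]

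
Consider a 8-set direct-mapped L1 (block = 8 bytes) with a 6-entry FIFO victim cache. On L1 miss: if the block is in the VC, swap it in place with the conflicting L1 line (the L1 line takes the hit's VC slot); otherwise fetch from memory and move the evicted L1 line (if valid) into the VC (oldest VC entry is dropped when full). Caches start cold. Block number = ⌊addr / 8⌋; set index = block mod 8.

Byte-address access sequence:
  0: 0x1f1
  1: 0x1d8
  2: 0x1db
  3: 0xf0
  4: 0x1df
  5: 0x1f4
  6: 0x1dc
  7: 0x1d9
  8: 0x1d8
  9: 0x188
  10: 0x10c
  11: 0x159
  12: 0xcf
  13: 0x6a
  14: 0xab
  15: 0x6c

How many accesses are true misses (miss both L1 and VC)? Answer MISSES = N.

0: 0x1f1 (blk 62, set 6) → MISS  vc=[]
1: 0x1d8 (blk 59, set 3) → MISS  vc=[]
2: 0x1db (blk 59, set 3) → L1-HIT  vc=[]
3: 0xf0 (blk 30, set 6) → MISS  vc=[62]
4: 0x1df (blk 59, set 3) → L1-HIT  vc=[62]
5: 0x1f4 (blk 62, set 6) → VC-HIT  vc=[30]
6: 0x1dc (blk 59, set 3) → L1-HIT  vc=[30]
7: 0x1d9 (blk 59, set 3) → L1-HIT  vc=[30]
8: 0x1d8 (blk 59, set 3) → L1-HIT  vc=[30]
9: 0x188 (blk 49, set 1) → MISS  vc=[30]
10: 0x10c (blk 33, set 1) → MISS  vc=[30, 49]
11: 0x159 (blk 43, set 3) → MISS  vc=[30, 49, 59]
12: 0xcf (blk 25, set 1) → MISS  vc=[30, 49, 59, 33]
13: 0x6a (blk 13, set 5) → MISS  vc=[30, 49, 59, 33]
14: 0xab (blk 21, set 5) → MISS  vc=[30, 49, 59, 33, 13]
15: 0x6c (blk 13, set 5) → VC-HIT  vc=[30, 49, 59, 33, 21]

MISSES = 9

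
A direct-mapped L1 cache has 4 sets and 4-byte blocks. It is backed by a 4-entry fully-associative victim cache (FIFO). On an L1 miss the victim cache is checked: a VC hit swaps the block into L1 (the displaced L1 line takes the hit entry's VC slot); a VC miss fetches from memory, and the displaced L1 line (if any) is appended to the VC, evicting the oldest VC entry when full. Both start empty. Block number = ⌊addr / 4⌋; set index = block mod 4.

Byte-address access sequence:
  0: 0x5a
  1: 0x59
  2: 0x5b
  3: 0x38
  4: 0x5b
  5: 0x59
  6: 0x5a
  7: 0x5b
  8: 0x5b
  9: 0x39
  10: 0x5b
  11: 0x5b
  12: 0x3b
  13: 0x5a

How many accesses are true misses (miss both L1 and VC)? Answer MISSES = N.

MISSES = 2

  [0] addr=0x5a blk=22 s=2: MISS | VC []
  [1] addr=0x59 blk=22 s=2: L1-HIT | VC []
  [2] addr=0x5b blk=22 s=2: L1-HIT | VC []
  [3] addr=0x38 blk=14 s=2: MISS | VC [22]
  [4] addr=0x5b blk=22 s=2: VC-HIT | VC [14]
  [5] addr=0x59 blk=22 s=2: L1-HIT | VC [14]
  [6] addr=0x5a blk=22 s=2: L1-HIT | VC [14]
  [7] addr=0x5b blk=22 s=2: L1-HIT | VC [14]
  [8] addr=0x5b blk=22 s=2: L1-HIT | VC [14]
  [9] addr=0x39 blk=14 s=2: VC-HIT | VC [22]
  [10] addr=0x5b blk=22 s=2: VC-HIT | VC [14]
  [11] addr=0x5b blk=22 s=2: L1-HIT | VC [14]
  [12] addr=0x3b blk=14 s=2: VC-HIT | VC [22]
  [13] addr=0x5a blk=22 s=2: VC-HIT | VC [14]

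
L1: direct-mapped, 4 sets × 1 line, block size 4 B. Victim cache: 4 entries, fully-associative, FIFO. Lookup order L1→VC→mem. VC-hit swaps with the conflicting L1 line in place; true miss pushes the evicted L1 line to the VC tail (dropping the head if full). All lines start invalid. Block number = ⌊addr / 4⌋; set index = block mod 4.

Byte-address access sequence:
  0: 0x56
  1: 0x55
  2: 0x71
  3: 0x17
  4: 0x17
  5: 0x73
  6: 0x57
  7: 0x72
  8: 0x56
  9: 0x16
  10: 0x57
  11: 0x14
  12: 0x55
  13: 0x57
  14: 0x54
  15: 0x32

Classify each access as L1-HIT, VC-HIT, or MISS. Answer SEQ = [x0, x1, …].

SEQ = [MISS, L1-HIT, MISS, MISS, L1-HIT, L1-HIT, VC-HIT, L1-HIT, L1-HIT, VC-HIT, VC-HIT, VC-HIT, VC-HIT, L1-HIT, L1-HIT, MISS]

0: 0x56 (blk 21, set 1) → MISS  vc=[]
1: 0x55 (blk 21, set 1) → L1-HIT  vc=[]
2: 0x71 (blk 28, set 0) → MISS  vc=[]
3: 0x17 (blk 5, set 1) → MISS  vc=[21]
4: 0x17 (blk 5, set 1) → L1-HIT  vc=[21]
5: 0x73 (blk 28, set 0) → L1-HIT  vc=[21]
6: 0x57 (blk 21, set 1) → VC-HIT  vc=[5]
7: 0x72 (blk 28, set 0) → L1-HIT  vc=[5]
8: 0x56 (blk 21, set 1) → L1-HIT  vc=[5]
9: 0x16 (blk 5, set 1) → VC-HIT  vc=[21]
10: 0x57 (blk 21, set 1) → VC-HIT  vc=[5]
11: 0x14 (blk 5, set 1) → VC-HIT  vc=[21]
12: 0x55 (blk 21, set 1) → VC-HIT  vc=[5]
13: 0x57 (blk 21, set 1) → L1-HIT  vc=[5]
14: 0x54 (blk 21, set 1) → L1-HIT  vc=[5]
15: 0x32 (blk 12, set 0) → MISS  vc=[5, 28]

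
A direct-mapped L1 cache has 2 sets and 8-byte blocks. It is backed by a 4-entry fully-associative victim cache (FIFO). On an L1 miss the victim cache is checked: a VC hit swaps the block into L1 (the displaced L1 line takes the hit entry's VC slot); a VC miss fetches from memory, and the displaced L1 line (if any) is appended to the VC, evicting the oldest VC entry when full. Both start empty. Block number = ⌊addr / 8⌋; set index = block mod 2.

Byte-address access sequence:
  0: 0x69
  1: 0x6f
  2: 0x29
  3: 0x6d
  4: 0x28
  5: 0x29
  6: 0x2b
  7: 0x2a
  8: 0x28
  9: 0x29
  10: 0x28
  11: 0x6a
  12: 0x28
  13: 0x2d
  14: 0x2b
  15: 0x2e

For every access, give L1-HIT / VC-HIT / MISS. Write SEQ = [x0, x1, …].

SEQ = [MISS, L1-HIT, MISS, VC-HIT, VC-HIT, L1-HIT, L1-HIT, L1-HIT, L1-HIT, L1-HIT, L1-HIT, VC-HIT, VC-HIT, L1-HIT, L1-HIT, L1-HIT]

  [0] addr=0x69 blk=13 s=1: MISS | VC []
  [1] addr=0x6f blk=13 s=1: L1-HIT | VC []
  [2] addr=0x29 blk=5 s=1: MISS | VC [13]
  [3] addr=0x6d blk=13 s=1: VC-HIT | VC [5]
  [4] addr=0x28 blk=5 s=1: VC-HIT | VC [13]
  [5] addr=0x29 blk=5 s=1: L1-HIT | VC [13]
  [6] addr=0x2b blk=5 s=1: L1-HIT | VC [13]
  [7] addr=0x2a blk=5 s=1: L1-HIT | VC [13]
  [8] addr=0x28 blk=5 s=1: L1-HIT | VC [13]
  [9] addr=0x29 blk=5 s=1: L1-HIT | VC [13]
  [10] addr=0x28 blk=5 s=1: L1-HIT | VC [13]
  [11] addr=0x6a blk=13 s=1: VC-HIT | VC [5]
  [12] addr=0x28 blk=5 s=1: VC-HIT | VC [13]
  [13] addr=0x2d blk=5 s=1: L1-HIT | VC [13]
  [14] addr=0x2b blk=5 s=1: L1-HIT | VC [13]
  [15] addr=0x2e blk=5 s=1: L1-HIT | VC [13]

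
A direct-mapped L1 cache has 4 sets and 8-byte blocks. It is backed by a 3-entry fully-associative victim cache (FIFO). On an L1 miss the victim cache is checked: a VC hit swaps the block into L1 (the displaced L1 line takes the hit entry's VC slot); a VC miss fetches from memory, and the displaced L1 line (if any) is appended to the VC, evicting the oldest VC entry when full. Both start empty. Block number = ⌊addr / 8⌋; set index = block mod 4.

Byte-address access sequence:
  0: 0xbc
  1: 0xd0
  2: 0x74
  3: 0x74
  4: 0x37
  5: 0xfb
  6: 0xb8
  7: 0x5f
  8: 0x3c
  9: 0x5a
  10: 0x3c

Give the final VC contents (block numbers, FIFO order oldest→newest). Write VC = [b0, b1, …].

VC = [31, 23, 11]

0: 0xbc (blk 23, set 3) → MISS  vc=[]
1: 0xd0 (blk 26, set 2) → MISS  vc=[]
2: 0x74 (blk 14, set 2) → MISS  vc=[26]
3: 0x74 (blk 14, set 2) → L1-HIT  vc=[26]
4: 0x37 (blk 6, set 2) → MISS  vc=[26, 14]
5: 0xfb (blk 31, set 3) → MISS  vc=[26, 14, 23]
6: 0xb8 (blk 23, set 3) → VC-HIT  vc=[26, 14, 31]
7: 0x5f (blk 11, set 3) → MISS  vc=[14, 31, 23]
8: 0x3c (blk 7, set 3) → MISS  vc=[31, 23, 11]
9: 0x5a (blk 11, set 3) → VC-HIT  vc=[31, 23, 7]
10: 0x3c (blk 7, set 3) → VC-HIT  vc=[31, 23, 11]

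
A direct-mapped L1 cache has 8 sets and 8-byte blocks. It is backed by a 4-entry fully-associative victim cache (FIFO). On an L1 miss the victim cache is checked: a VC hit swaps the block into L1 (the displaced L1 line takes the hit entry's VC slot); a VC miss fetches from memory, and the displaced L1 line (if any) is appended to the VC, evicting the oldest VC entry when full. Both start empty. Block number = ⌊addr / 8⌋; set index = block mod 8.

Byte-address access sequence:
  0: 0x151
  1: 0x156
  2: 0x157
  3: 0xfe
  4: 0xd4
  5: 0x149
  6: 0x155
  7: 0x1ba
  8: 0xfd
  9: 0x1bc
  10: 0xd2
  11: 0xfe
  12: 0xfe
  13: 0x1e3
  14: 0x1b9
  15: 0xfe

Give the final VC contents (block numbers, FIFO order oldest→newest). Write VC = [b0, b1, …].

VC = [42, 55]

#0 0x151→b42/s2 MISS; vc=[]
#1 0x156→b42/s2 L1-HIT; vc=[]
#2 0x157→b42/s2 L1-HIT; vc=[]
#3 0xfe→b31/s7 MISS; vc=[]
#4 0xd4→b26/s2 MISS; vc=[42]
#5 0x149→b41/s1 MISS; vc=[42]
#6 0x155→b42/s2 VC-HIT; vc=[26]
#7 0x1ba→b55/s7 MISS; vc=[26,31]
#8 0xfd→b31/s7 VC-HIT; vc=[26,55]
#9 0x1bc→b55/s7 VC-HIT; vc=[26,31]
#10 0xd2→b26/s2 VC-HIT; vc=[42,31]
#11 0xfe→b31/s7 VC-HIT; vc=[42,55]
#12 0xfe→b31/s7 L1-HIT; vc=[42,55]
#13 0x1e3→b60/s4 MISS; vc=[42,55]
#14 0x1b9→b55/s7 VC-HIT; vc=[42,31]
#15 0xfe→b31/s7 VC-HIT; vc=[42,55]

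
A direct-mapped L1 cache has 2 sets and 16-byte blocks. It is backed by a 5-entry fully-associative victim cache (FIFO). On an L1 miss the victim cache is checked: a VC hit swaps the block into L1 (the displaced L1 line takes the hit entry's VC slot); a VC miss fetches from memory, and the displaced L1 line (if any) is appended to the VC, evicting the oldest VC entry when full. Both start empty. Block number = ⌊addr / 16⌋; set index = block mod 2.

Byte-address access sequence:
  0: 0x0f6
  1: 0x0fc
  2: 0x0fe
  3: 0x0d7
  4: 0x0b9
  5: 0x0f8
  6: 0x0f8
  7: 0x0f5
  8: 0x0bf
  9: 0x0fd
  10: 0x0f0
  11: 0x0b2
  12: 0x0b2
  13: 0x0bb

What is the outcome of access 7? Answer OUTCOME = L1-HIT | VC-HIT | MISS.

OUTCOME = L1-HIT

#0 0xf6→b15/s1 MISS; vc=[]
#1 0xfc→b15/s1 L1-HIT; vc=[]
#2 0xfe→b15/s1 L1-HIT; vc=[]
#3 0xd7→b13/s1 MISS; vc=[15]
#4 0xb9→b11/s1 MISS; vc=[15,13]
#5 0xf8→b15/s1 VC-HIT; vc=[11,13]
#6 0xf8→b15/s1 L1-HIT; vc=[11,13]
#7 0xf5→b15/s1 L1-HIT; vc=[11,13]
#8 0xbf→b11/s1 VC-HIT; vc=[15,13]
#9 0xfd→b15/s1 VC-HIT; vc=[11,13]
#10 0xf0→b15/s1 L1-HIT; vc=[11,13]
#11 0xb2→b11/s1 VC-HIT; vc=[15,13]
#12 0xb2→b11/s1 L1-HIT; vc=[15,13]
#13 0xbb→b11/s1 L1-HIT; vc=[15,13]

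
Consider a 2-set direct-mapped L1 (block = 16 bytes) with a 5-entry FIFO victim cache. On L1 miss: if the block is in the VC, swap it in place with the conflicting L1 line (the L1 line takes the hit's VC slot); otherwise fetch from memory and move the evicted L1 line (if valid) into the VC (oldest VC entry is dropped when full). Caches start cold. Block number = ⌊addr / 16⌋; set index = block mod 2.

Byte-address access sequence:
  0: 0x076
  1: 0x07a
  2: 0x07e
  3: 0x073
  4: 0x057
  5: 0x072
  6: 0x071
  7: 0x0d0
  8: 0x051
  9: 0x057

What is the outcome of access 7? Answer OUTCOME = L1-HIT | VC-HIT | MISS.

OUTCOME = MISS

  [0] addr=0x76 blk=7 s=1: MISS | VC []
  [1] addr=0x7a blk=7 s=1: L1-HIT | VC []
  [2] addr=0x7e blk=7 s=1: L1-HIT | VC []
  [3] addr=0x73 blk=7 s=1: L1-HIT | VC []
  [4] addr=0x57 blk=5 s=1: MISS | VC [7]
  [5] addr=0x72 blk=7 s=1: VC-HIT | VC [5]
  [6] addr=0x71 blk=7 s=1: L1-HIT | VC [5]
  [7] addr=0xd0 blk=13 s=1: MISS | VC [5, 7]
  [8] addr=0x51 blk=5 s=1: VC-HIT | VC [13, 7]
  [9] addr=0x57 blk=5 s=1: L1-HIT | VC [13, 7]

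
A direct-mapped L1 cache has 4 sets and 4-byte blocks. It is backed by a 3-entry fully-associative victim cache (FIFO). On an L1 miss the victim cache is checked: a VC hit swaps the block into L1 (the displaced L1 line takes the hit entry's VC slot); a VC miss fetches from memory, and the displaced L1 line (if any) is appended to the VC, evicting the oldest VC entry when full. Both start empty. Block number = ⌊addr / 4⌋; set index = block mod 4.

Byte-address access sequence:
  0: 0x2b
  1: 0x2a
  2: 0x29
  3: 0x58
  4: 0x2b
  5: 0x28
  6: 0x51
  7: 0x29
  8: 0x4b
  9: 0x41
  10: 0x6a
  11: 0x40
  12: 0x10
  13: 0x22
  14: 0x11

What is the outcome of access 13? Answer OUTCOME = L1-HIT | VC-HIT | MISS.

OUTCOME = MISS

#0 0x2b→b10/s2 MISS; vc=[]
#1 0x2a→b10/s2 L1-HIT; vc=[]
#2 0x29→b10/s2 L1-HIT; vc=[]
#3 0x58→b22/s2 MISS; vc=[10]
#4 0x2b→b10/s2 VC-HIT; vc=[22]
#5 0x28→b10/s2 L1-HIT; vc=[22]
#6 0x51→b20/s0 MISS; vc=[22]
#7 0x29→b10/s2 L1-HIT; vc=[22]
#8 0x4b→b18/s2 MISS; vc=[22,10]
#9 0x41→b16/s0 MISS; vc=[22,10,20]
#10 0x6a→b26/s2 MISS; vc=[10,20,18]
#11 0x40→b16/s0 L1-HIT; vc=[10,20,18]
#12 0x10→b4/s0 MISS; vc=[20,18,16]
#13 0x22→b8/s0 MISS; vc=[18,16,4]
#14 0x11→b4/s0 VC-HIT; vc=[18,16,8]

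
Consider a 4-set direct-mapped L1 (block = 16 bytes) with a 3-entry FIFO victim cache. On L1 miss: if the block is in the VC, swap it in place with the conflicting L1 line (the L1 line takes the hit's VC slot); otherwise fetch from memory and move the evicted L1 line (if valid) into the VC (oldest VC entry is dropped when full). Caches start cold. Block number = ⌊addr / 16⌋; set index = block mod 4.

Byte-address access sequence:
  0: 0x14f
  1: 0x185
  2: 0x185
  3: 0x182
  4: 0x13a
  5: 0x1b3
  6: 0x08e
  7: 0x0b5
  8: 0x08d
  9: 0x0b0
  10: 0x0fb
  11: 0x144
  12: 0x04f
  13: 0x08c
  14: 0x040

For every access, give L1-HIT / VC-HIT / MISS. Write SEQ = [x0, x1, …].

SEQ = [MISS, MISS, L1-HIT, L1-HIT, MISS, MISS, MISS, MISS, L1-HIT, L1-HIT, MISS, MISS, MISS, VC-HIT, VC-HIT]

  [0] addr=0x14f blk=20 s=0: MISS | VC []
  [1] addr=0x185 blk=24 s=0: MISS | VC [20]
  [2] addr=0x185 blk=24 s=0: L1-HIT | VC [20]
  [3] addr=0x182 blk=24 s=0: L1-HIT | VC [20]
  [4] addr=0x13a blk=19 s=3: MISS | VC [20]
  [5] addr=0x1b3 blk=27 s=3: MISS | VC [20, 19]
  [6] addr=0x8e blk=8 s=0: MISS | VC [20, 19, 24]
  [7] addr=0xb5 blk=11 s=3: MISS | VC [19, 24, 27]
  [8] addr=0x8d blk=8 s=0: L1-HIT | VC [19, 24, 27]
  [9] addr=0xb0 blk=11 s=3: L1-HIT | VC [19, 24, 27]
  [10] addr=0xfb blk=15 s=3: MISS | VC [24, 27, 11]
  [11] addr=0x144 blk=20 s=0: MISS | VC [27, 11, 8]
  [12] addr=0x4f blk=4 s=0: MISS | VC [11, 8, 20]
  [13] addr=0x8c blk=8 s=0: VC-HIT | VC [11, 4, 20]
  [14] addr=0x40 blk=4 s=0: VC-HIT | VC [11, 8, 20]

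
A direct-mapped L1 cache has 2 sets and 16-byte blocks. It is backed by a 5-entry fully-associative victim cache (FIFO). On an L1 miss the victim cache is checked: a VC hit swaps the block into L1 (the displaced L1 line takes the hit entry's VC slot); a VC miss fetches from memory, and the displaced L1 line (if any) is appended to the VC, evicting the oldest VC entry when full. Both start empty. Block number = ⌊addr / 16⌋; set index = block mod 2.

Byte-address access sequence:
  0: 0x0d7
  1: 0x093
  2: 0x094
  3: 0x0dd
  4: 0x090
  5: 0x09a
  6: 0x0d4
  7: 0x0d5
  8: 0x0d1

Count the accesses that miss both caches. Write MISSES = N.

MISSES = 2

#0 0xd7→b13/s1 MISS; vc=[]
#1 0x93→b9/s1 MISS; vc=[13]
#2 0x94→b9/s1 L1-HIT; vc=[13]
#3 0xdd→b13/s1 VC-HIT; vc=[9]
#4 0x90→b9/s1 VC-HIT; vc=[13]
#5 0x9a→b9/s1 L1-HIT; vc=[13]
#6 0xd4→b13/s1 VC-HIT; vc=[9]
#7 0xd5→b13/s1 L1-HIT; vc=[9]
#8 0xd1→b13/s1 L1-HIT; vc=[9]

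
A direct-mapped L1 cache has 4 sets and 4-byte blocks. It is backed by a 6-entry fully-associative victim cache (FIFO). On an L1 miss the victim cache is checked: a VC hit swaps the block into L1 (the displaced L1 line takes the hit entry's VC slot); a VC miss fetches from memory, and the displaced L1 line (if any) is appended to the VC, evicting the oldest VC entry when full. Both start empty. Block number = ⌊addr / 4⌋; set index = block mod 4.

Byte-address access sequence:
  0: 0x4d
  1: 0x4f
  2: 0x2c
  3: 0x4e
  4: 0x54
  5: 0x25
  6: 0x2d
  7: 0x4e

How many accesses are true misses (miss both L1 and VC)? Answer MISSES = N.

0: 0x4d (blk 19, set 3) → MISS  vc=[]
1: 0x4f (blk 19, set 3) → L1-HIT  vc=[]
2: 0x2c (blk 11, set 3) → MISS  vc=[19]
3: 0x4e (blk 19, set 3) → VC-HIT  vc=[11]
4: 0x54 (blk 21, set 1) → MISS  vc=[11]
5: 0x25 (blk 9, set 1) → MISS  vc=[11, 21]
6: 0x2d (blk 11, set 3) → VC-HIT  vc=[19, 21]
7: 0x4e (blk 19, set 3) → VC-HIT  vc=[11, 21]

MISSES = 4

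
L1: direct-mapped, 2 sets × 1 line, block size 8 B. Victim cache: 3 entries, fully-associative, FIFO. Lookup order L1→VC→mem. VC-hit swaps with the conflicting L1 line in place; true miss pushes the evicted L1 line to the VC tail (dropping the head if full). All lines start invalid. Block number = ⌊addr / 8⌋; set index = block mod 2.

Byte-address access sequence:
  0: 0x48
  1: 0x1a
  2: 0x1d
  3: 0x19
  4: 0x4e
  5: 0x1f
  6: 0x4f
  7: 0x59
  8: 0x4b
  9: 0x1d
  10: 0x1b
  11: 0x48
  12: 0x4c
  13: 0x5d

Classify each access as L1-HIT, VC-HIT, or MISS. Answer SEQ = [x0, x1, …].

0: 0x48 (blk 9, set 1) → MISS  vc=[]
1: 0x1a (blk 3, set 1) → MISS  vc=[9]
2: 0x1d (blk 3, set 1) → L1-HIT  vc=[9]
3: 0x19 (blk 3, set 1) → L1-HIT  vc=[9]
4: 0x4e (blk 9, set 1) → VC-HIT  vc=[3]
5: 0x1f (blk 3, set 1) → VC-HIT  vc=[9]
6: 0x4f (blk 9, set 1) → VC-HIT  vc=[3]
7: 0x59 (blk 11, set 1) → MISS  vc=[3, 9]
8: 0x4b (blk 9, set 1) → VC-HIT  vc=[3, 11]
9: 0x1d (blk 3, set 1) → VC-HIT  vc=[9, 11]
10: 0x1b (blk 3, set 1) → L1-HIT  vc=[9, 11]
11: 0x48 (blk 9, set 1) → VC-HIT  vc=[3, 11]
12: 0x4c (blk 9, set 1) → L1-HIT  vc=[3, 11]
13: 0x5d (blk 11, set 1) → VC-HIT  vc=[3, 9]

SEQ = [MISS, MISS, L1-HIT, L1-HIT, VC-HIT, VC-HIT, VC-HIT, MISS, VC-HIT, VC-HIT, L1-HIT, VC-HIT, L1-HIT, VC-HIT]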